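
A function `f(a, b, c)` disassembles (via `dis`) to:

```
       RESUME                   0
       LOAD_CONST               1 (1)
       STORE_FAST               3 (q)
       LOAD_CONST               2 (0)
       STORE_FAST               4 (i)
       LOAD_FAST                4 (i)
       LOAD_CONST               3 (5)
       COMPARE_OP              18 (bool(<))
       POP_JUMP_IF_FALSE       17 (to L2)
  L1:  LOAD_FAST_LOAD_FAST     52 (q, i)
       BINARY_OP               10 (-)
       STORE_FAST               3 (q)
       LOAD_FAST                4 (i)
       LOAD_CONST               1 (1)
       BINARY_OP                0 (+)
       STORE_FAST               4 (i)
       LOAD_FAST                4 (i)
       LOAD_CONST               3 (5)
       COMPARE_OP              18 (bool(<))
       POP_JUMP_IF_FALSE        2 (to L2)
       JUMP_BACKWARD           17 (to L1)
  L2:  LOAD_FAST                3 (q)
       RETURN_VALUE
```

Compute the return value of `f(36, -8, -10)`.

LOAD_CONST → push 1. Stack: [1]
STORE_FAST q → q=1. Stack: []
LOAD_CONST → push 0. Stack: [0]
STORE_FAST i → i=0. Stack: []
LOAD_FAST i → push 0. Stack: [0]
LOAD_CONST → push 5. Stack: [0, 5]
COMPARE_OP bool(<) → 0 vs 5 = True. Stack: [True]
POP_JUMP_IF_FALSE → pop True; no jump. Stack: []
LOAD_FAST_LOAD_FAST q,i → push 1,0. Stack: [1, 0]
BINARY_OP - → 1 - 0 = 1. Stack: [1]
STORE_FAST q → q=1. Stack: []
LOAD_FAST i → push 0. Stack: [0]
LOAD_CONST → push 1. Stack: [0, 1]
BINARY_OP + → 0 + 1 = 1. Stack: [1]
STORE_FAST i → i=1. Stack: []
LOAD_FAST i → push 1. Stack: [1]
LOAD_CONST → push 5. Stack: [1, 5]
COMPARE_OP bool(<) → 1 vs 5 = True. Stack: [True]
POP_JUMP_IF_FALSE → pop True; no jump. Stack: []
LOAD_FAST_LOAD_FAST q,i → push 1,1. Stack: [1, 1]
BINARY_OP - → 1 - 1 = 0. Stack: [0]
STORE_FAST q → q=0. Stack: []
LOAD_FAST i → push 1. Stack: [1]
LOAD_CONST → push 1. Stack: [1, 1]
BINARY_OP + → 1 + 1 = 2. Stack: [2]
STORE_FAST i → i=2. Stack: []
LOAD_FAST i → push 2. Stack: [2]
LOAD_CONST → push 5. Stack: [2, 5]
COMPARE_OP bool(<) → 2 vs 5 = True. Stack: [True]
POP_JUMP_IF_FALSE → pop True; no jump. Stack: []
LOAD_FAST_LOAD_FAST q,i → push 0,2. Stack: [0, 2]
BINARY_OP - → 0 - 2 = -2. Stack: [-2]
STORE_FAST q → q=-2. Stack: []
LOAD_FAST i → push 2. Stack: [2]
LOAD_CONST → push 1. Stack: [2, 1]
BINARY_OP + → 2 + 1 = 3. Stack: [3]
STORE_FAST i → i=3. Stack: []
LOAD_FAST i → push 3. Stack: [3]
LOAD_CONST → push 5. Stack: [3, 5]
COMPARE_OP bool(<) → 3 vs 5 = True. Stack: [True]
POP_JUMP_IF_FALSE → pop True; no jump. Stack: []
LOAD_FAST_LOAD_FAST q,i → push -2,3. Stack: [-2, 3]
BINARY_OP - → -2 - 3 = -5. Stack: [-5]
STORE_FAST q → q=-5. Stack: []
LOAD_FAST i → push 3. Stack: [3]
LOAD_CONST → push 1. Stack: [3, 1]
BINARY_OP + → 3 + 1 = 4. Stack: [4]
STORE_FAST i → i=4. Stack: []
LOAD_FAST i → push 4. Stack: [4]
LOAD_CONST → push 5. Stack: [4, 5]
COMPARE_OP bool(<) → 4 vs 5 = True. Stack: [True]
POP_JUMP_IF_FALSE → pop True; no jump. Stack: []
LOAD_FAST_LOAD_FAST q,i → push -5,4. Stack: [-5, 4]
BINARY_OP - → -5 - 4 = -9. Stack: [-9]
STORE_FAST q → q=-9. Stack: []
LOAD_FAST i → push 4. Stack: [4]
LOAD_CONST → push 1. Stack: [4, 1]
BINARY_OP + → 4 + 1 = 5. Stack: [5]
STORE_FAST i → i=5. Stack: []
LOAD_FAST i → push 5. Stack: [5]
LOAD_CONST → push 5. Stack: [5, 5]
COMPARE_OP bool(<) → 5 vs 5 = False. Stack: [False]
POP_JUMP_IF_FALSE → pop False; jump. Stack: []
LOAD_FAST q → push -9. Stack: [-9]
RETURN_VALUE → return -9.

-9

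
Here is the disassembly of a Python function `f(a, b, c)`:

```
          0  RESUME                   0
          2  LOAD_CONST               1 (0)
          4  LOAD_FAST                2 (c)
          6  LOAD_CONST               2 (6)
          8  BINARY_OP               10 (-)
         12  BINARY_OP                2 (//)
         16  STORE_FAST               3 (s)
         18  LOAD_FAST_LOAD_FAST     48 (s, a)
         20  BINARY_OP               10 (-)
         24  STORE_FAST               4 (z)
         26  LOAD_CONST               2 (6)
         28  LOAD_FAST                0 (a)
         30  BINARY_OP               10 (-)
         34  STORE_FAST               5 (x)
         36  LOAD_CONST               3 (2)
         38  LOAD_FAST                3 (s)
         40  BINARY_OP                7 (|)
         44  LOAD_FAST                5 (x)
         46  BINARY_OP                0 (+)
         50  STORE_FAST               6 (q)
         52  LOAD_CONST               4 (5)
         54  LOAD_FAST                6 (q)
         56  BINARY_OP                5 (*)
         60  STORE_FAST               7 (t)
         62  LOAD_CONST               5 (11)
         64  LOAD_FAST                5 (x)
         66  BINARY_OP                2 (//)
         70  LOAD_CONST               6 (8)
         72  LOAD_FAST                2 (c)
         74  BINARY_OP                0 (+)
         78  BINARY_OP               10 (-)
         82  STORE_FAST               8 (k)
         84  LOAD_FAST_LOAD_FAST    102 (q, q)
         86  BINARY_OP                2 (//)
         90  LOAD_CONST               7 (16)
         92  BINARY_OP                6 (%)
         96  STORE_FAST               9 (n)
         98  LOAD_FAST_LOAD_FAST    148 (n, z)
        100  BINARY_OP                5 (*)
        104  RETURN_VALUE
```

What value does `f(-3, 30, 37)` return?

LOAD_CONST → push 0. Stack: [0]
LOAD_FAST c → push 37. Stack: [0, 37]
LOAD_CONST → push 6. Stack: [0, 37, 6]
BINARY_OP - → 37 - 6 = 31. Stack: [0, 31]
BINARY_OP // → 0 // 31 = 0. Stack: [0]
STORE_FAST s → s=0. Stack: []
LOAD_FAST_LOAD_FAST s,a → push 0,-3. Stack: [0, -3]
BINARY_OP - → 0 - -3 = 3. Stack: [3]
STORE_FAST z → z=3. Stack: []
LOAD_CONST → push 6. Stack: [6]
LOAD_FAST a → push -3. Stack: [6, -3]
BINARY_OP - → 6 - -3 = 9. Stack: [9]
STORE_FAST x → x=9. Stack: []
LOAD_CONST → push 2. Stack: [2]
LOAD_FAST s → push 0. Stack: [2, 0]
BINARY_OP | → 2 | 0 = 2. Stack: [2]
LOAD_FAST x → push 9. Stack: [2, 9]
BINARY_OP + → 2 + 9 = 11. Stack: [11]
STORE_FAST q → q=11. Stack: []
LOAD_CONST → push 5. Stack: [5]
LOAD_FAST q → push 11. Stack: [5, 11]
BINARY_OP * → 5 * 11 = 55. Stack: [55]
STORE_FAST t → t=55. Stack: []
LOAD_CONST → push 11. Stack: [11]
LOAD_FAST x → push 9. Stack: [11, 9]
BINARY_OP // → 11 // 9 = 1. Stack: [1]
LOAD_CONST → push 8. Stack: [1, 8]
LOAD_FAST c → push 37. Stack: [1, 8, 37]
BINARY_OP + → 8 + 37 = 45. Stack: [1, 45]
BINARY_OP - → 1 - 45 = -44. Stack: [-44]
STORE_FAST k → k=-44. Stack: []
LOAD_FAST_LOAD_FAST q,q → push 11,11. Stack: [11, 11]
BINARY_OP // → 11 // 11 = 1. Stack: [1]
LOAD_CONST → push 16. Stack: [1, 16]
BINARY_OP % → 1 % 16 = 1. Stack: [1]
STORE_FAST n → n=1. Stack: []
LOAD_FAST_LOAD_FAST n,z → push 1,3. Stack: [1, 3]
BINARY_OP * → 1 * 3 = 3. Stack: [3]
RETURN_VALUE → return 3.

3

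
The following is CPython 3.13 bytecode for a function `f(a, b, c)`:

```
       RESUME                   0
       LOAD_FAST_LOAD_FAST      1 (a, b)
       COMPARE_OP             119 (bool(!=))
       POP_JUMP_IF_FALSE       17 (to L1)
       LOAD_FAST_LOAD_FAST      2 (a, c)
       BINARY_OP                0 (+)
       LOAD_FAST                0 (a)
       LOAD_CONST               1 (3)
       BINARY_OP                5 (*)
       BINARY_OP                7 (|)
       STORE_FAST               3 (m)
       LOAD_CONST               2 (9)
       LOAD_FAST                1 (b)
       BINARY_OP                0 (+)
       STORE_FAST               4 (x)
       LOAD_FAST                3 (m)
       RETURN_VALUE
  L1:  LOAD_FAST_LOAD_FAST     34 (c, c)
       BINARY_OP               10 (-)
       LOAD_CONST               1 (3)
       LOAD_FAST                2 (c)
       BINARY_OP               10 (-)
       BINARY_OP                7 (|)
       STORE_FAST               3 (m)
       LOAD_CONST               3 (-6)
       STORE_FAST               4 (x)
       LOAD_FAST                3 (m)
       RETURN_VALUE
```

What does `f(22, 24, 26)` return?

114

LOAD_FAST_LOAD_FAST a,b → push 22,24. Stack: [22, 24]
COMPARE_OP bool(!=) → 22 vs 24 = True. Stack: [True]
POP_JUMP_IF_FALSE → pop True; no jump. Stack: []
LOAD_FAST_LOAD_FAST a,c → push 22,26. Stack: [22, 26]
BINARY_OP + → 22 + 26 = 48. Stack: [48]
LOAD_FAST a → push 22. Stack: [48, 22]
LOAD_CONST → push 3. Stack: [48, 22, 3]
BINARY_OP * → 22 * 3 = 66. Stack: [48, 66]
BINARY_OP | → 48 | 66 = 114. Stack: [114]
STORE_FAST m → m=114. Stack: []
LOAD_CONST → push 9. Stack: [9]
LOAD_FAST b → push 24. Stack: [9, 24]
BINARY_OP + → 9 + 24 = 33. Stack: [33]
STORE_FAST x → x=33. Stack: []
LOAD_FAST m → push 114. Stack: [114]
RETURN_VALUE → return 114.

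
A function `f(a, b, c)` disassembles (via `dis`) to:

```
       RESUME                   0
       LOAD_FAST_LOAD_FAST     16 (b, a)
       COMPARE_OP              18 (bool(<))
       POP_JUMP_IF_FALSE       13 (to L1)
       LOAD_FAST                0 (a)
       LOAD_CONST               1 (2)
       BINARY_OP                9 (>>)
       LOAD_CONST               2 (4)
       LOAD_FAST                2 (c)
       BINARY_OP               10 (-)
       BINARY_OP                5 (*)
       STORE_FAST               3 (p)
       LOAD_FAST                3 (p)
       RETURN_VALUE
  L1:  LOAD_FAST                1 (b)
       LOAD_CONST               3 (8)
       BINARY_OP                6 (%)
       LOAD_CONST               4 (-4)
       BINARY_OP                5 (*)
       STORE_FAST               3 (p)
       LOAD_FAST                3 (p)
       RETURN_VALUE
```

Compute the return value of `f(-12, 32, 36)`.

LOAD_FAST_LOAD_FAST b,a → push 32,-12. Stack: [32, -12]
COMPARE_OP bool(<) → 32 vs -12 = False. Stack: [False]
POP_JUMP_IF_FALSE → pop False; jump. Stack: []
LOAD_FAST b → push 32. Stack: [32]
LOAD_CONST → push 8. Stack: [32, 8]
BINARY_OP % → 32 % 8 = 0. Stack: [0]
LOAD_CONST → push -4. Stack: [0, -4]
BINARY_OP * → 0 * -4 = 0. Stack: [0]
STORE_FAST p → p=0. Stack: []
LOAD_FAST p → push 0. Stack: [0]
RETURN_VALUE → return 0.

0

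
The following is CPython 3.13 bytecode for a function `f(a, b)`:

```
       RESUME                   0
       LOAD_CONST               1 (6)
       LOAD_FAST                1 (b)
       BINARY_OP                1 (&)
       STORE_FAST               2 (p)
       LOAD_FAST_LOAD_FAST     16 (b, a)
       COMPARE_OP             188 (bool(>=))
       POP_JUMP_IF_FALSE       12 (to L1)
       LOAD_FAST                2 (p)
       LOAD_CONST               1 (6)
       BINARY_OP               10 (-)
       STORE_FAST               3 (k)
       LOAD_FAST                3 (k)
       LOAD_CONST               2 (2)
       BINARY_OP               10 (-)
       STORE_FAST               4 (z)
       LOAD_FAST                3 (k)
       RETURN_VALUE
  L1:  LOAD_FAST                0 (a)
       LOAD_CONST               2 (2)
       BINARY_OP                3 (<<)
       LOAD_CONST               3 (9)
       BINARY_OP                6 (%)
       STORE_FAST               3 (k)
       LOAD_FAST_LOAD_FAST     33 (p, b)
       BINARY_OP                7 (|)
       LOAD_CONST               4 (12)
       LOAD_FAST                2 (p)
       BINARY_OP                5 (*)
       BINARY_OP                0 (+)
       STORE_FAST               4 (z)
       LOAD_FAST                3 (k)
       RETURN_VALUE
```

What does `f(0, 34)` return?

LOAD_CONST → push 6. Stack: [6]
LOAD_FAST b → push 34. Stack: [6, 34]
BINARY_OP & → 6 & 34 = 2. Stack: [2]
STORE_FAST p → p=2. Stack: []
LOAD_FAST_LOAD_FAST b,a → push 34,0. Stack: [34, 0]
COMPARE_OP bool(>=) → 34 vs 0 = True. Stack: [True]
POP_JUMP_IF_FALSE → pop True; no jump. Stack: []
LOAD_FAST p → push 2. Stack: [2]
LOAD_CONST → push 6. Stack: [2, 6]
BINARY_OP - → 2 - 6 = -4. Stack: [-4]
STORE_FAST k → k=-4. Stack: []
LOAD_FAST k → push -4. Stack: [-4]
LOAD_CONST → push 2. Stack: [-4, 2]
BINARY_OP - → -4 - 2 = -6. Stack: [-6]
STORE_FAST z → z=-6. Stack: []
LOAD_FAST k → push -4. Stack: [-4]
RETURN_VALUE → return -4.

-4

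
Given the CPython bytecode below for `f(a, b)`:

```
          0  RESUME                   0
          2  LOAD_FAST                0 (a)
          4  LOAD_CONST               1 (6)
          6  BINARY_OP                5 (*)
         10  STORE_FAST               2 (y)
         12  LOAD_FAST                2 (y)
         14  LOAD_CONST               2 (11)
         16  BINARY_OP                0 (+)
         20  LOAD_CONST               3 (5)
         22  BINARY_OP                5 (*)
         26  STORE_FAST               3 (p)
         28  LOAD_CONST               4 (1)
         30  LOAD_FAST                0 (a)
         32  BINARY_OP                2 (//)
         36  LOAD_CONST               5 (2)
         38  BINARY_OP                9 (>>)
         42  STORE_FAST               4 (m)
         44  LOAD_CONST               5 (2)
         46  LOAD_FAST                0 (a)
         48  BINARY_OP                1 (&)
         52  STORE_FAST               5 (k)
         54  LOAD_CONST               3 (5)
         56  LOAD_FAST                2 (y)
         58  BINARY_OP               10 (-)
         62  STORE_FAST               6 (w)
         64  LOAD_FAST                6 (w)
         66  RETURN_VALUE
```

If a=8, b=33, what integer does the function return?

-43

LOAD_FAST a → push 8. Stack: [8]
LOAD_CONST → push 6. Stack: [8, 6]
BINARY_OP * → 8 * 6 = 48. Stack: [48]
STORE_FAST y → y=48. Stack: []
LOAD_FAST y → push 48. Stack: [48]
LOAD_CONST → push 11. Stack: [48, 11]
BINARY_OP + → 48 + 11 = 59. Stack: [59]
LOAD_CONST → push 5. Stack: [59, 5]
BINARY_OP * → 59 * 5 = 295. Stack: [295]
STORE_FAST p → p=295. Stack: []
LOAD_CONST → push 1. Stack: [1]
LOAD_FAST a → push 8. Stack: [1, 8]
BINARY_OP // → 1 // 8 = 0. Stack: [0]
LOAD_CONST → push 2. Stack: [0, 2]
BINARY_OP >> → 0 >> 2 = 0. Stack: [0]
STORE_FAST m → m=0. Stack: []
LOAD_CONST → push 2. Stack: [2]
LOAD_FAST a → push 8. Stack: [2, 8]
BINARY_OP & → 2 & 8 = 0. Stack: [0]
STORE_FAST k → k=0. Stack: []
LOAD_CONST → push 5. Stack: [5]
LOAD_FAST y → push 48. Stack: [5, 48]
BINARY_OP - → 5 - 48 = -43. Stack: [-43]
STORE_FAST w → w=-43. Stack: []
LOAD_FAST w → push -43. Stack: [-43]
RETURN_VALUE → return -43.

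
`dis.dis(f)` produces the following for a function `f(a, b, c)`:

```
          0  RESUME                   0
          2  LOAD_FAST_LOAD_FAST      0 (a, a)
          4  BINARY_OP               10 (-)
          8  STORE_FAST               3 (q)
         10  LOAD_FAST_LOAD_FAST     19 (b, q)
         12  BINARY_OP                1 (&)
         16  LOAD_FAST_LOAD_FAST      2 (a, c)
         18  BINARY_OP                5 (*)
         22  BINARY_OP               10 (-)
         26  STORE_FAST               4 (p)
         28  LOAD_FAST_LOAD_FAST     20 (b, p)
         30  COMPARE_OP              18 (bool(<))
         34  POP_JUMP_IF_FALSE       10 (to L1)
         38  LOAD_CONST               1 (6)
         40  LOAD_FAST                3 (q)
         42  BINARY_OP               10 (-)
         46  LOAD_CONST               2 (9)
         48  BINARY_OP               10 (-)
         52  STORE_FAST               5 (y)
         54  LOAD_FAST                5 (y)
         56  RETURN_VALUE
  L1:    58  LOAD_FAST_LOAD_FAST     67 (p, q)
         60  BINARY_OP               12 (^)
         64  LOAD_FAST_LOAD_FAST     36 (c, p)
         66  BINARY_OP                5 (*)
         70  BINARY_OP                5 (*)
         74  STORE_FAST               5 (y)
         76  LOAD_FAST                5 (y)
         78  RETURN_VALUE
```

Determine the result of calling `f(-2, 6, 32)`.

LOAD_FAST_LOAD_FAST a,a → push -2,-2. Stack: [-2, -2]
BINARY_OP - → -2 - -2 = 0. Stack: [0]
STORE_FAST q → q=0. Stack: []
LOAD_FAST_LOAD_FAST b,q → push 6,0. Stack: [6, 0]
BINARY_OP & → 6 & 0 = 0. Stack: [0]
LOAD_FAST_LOAD_FAST a,c → push -2,32. Stack: [0, -2, 32]
BINARY_OP * → -2 * 32 = -64. Stack: [0, -64]
BINARY_OP - → 0 - -64 = 64. Stack: [64]
STORE_FAST p → p=64. Stack: []
LOAD_FAST_LOAD_FAST b,p → push 6,64. Stack: [6, 64]
COMPARE_OP bool(<) → 6 vs 64 = True. Stack: [True]
POP_JUMP_IF_FALSE → pop True; no jump. Stack: []
LOAD_CONST → push 6. Stack: [6]
LOAD_FAST q → push 0. Stack: [6, 0]
BINARY_OP - → 6 - 0 = 6. Stack: [6]
LOAD_CONST → push 9. Stack: [6, 9]
BINARY_OP - → 6 - 9 = -3. Stack: [-3]
STORE_FAST y → y=-3. Stack: []
LOAD_FAST y → push -3. Stack: [-3]
RETURN_VALUE → return -3.

-3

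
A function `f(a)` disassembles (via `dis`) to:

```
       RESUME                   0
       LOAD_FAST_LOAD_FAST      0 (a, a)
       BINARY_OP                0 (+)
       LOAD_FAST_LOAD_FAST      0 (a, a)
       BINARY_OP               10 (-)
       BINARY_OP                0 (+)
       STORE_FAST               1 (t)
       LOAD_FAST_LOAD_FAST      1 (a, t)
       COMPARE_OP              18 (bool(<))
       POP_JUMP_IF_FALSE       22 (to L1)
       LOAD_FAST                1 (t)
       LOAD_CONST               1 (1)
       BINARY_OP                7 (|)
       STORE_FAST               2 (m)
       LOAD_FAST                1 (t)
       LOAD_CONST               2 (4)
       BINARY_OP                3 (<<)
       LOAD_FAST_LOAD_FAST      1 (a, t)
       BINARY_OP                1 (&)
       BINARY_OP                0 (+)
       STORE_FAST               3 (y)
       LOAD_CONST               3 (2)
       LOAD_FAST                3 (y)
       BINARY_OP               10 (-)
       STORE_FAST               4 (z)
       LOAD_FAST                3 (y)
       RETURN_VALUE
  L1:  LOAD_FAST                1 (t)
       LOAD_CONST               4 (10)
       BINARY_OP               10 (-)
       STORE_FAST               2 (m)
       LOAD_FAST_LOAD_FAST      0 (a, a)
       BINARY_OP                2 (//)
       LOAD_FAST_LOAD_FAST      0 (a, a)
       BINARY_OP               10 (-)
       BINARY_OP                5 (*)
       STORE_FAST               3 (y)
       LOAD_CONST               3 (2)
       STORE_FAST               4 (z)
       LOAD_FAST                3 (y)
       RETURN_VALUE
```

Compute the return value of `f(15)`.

LOAD_FAST_LOAD_FAST a,a → push 15,15. Stack: [15, 15]
BINARY_OP + → 15 + 15 = 30. Stack: [30]
LOAD_FAST_LOAD_FAST a,a → push 15,15. Stack: [30, 15, 15]
BINARY_OP - → 15 - 15 = 0. Stack: [30, 0]
BINARY_OP + → 30 + 0 = 30. Stack: [30]
STORE_FAST t → t=30. Stack: []
LOAD_FAST_LOAD_FAST a,t → push 15,30. Stack: [15, 30]
COMPARE_OP bool(<) → 15 vs 30 = True. Stack: [True]
POP_JUMP_IF_FALSE → pop True; no jump. Stack: []
LOAD_FAST t → push 30. Stack: [30]
LOAD_CONST → push 1. Stack: [30, 1]
BINARY_OP | → 30 | 1 = 31. Stack: [31]
STORE_FAST m → m=31. Stack: []
LOAD_FAST t → push 30. Stack: [30]
LOAD_CONST → push 4. Stack: [30, 4]
BINARY_OP << → 30 << 4 = 480. Stack: [480]
LOAD_FAST_LOAD_FAST a,t → push 15,30. Stack: [480, 15, 30]
BINARY_OP & → 15 & 30 = 14. Stack: [480, 14]
BINARY_OP + → 480 + 14 = 494. Stack: [494]
STORE_FAST y → y=494. Stack: []
LOAD_CONST → push 2. Stack: [2]
LOAD_FAST y → push 494. Stack: [2, 494]
BINARY_OP - → 2 - 494 = -492. Stack: [-492]
STORE_FAST z → z=-492. Stack: []
LOAD_FAST y → push 494. Stack: [494]
RETURN_VALUE → return 494.

494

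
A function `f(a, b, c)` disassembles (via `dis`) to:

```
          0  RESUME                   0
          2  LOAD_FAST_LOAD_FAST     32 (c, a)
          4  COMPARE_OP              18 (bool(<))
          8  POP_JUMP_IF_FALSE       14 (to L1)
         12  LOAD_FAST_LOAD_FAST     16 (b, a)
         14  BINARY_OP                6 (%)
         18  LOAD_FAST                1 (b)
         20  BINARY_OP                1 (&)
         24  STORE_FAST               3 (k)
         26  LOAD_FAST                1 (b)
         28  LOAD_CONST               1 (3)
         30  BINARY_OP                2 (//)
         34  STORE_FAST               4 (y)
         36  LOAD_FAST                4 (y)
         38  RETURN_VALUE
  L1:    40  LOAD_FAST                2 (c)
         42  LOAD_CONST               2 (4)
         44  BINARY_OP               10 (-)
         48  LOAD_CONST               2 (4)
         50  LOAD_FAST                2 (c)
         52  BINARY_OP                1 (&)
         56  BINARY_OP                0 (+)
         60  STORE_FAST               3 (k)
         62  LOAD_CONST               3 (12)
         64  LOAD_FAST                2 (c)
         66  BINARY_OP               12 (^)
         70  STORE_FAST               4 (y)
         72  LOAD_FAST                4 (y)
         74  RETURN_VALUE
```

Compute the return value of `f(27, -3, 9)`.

LOAD_FAST_LOAD_FAST c,a → push 9,27. Stack: [9, 27]
COMPARE_OP bool(<) → 9 vs 27 = True. Stack: [True]
POP_JUMP_IF_FALSE → pop True; no jump. Stack: []
LOAD_FAST_LOAD_FAST b,a → push -3,27. Stack: [-3, 27]
BINARY_OP % → -3 % 27 = 24. Stack: [24]
LOAD_FAST b → push -3. Stack: [24, -3]
BINARY_OP & → 24 & -3 = 24. Stack: [24]
STORE_FAST k → k=24. Stack: []
LOAD_FAST b → push -3. Stack: [-3]
LOAD_CONST → push 3. Stack: [-3, 3]
BINARY_OP // → -3 // 3 = -1. Stack: [-1]
STORE_FAST y → y=-1. Stack: []
LOAD_FAST y → push -1. Stack: [-1]
RETURN_VALUE → return -1.

-1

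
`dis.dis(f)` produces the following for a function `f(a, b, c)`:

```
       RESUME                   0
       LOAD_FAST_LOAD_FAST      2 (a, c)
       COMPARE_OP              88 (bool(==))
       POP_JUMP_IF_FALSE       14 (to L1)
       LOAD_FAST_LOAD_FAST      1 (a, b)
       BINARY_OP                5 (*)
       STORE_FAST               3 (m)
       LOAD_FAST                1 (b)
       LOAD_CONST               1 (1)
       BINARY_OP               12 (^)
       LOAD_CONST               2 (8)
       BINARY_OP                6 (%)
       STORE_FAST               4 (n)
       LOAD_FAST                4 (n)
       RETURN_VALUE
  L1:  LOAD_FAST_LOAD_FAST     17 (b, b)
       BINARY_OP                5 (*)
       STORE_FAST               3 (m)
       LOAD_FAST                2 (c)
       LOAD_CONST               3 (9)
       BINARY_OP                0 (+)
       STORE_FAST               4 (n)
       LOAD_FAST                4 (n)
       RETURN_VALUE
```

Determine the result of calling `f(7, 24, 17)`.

LOAD_FAST_LOAD_FAST a,c → push 7,17. Stack: [7, 17]
COMPARE_OP bool(==) → 7 vs 17 = False. Stack: [False]
POP_JUMP_IF_FALSE → pop False; jump. Stack: []
LOAD_FAST_LOAD_FAST b,b → push 24,24. Stack: [24, 24]
BINARY_OP * → 24 * 24 = 576. Stack: [576]
STORE_FAST m → m=576. Stack: []
LOAD_FAST c → push 17. Stack: [17]
LOAD_CONST → push 9. Stack: [17, 9]
BINARY_OP + → 17 + 9 = 26. Stack: [26]
STORE_FAST n → n=26. Stack: []
LOAD_FAST n → push 26. Stack: [26]
RETURN_VALUE → return 26.

26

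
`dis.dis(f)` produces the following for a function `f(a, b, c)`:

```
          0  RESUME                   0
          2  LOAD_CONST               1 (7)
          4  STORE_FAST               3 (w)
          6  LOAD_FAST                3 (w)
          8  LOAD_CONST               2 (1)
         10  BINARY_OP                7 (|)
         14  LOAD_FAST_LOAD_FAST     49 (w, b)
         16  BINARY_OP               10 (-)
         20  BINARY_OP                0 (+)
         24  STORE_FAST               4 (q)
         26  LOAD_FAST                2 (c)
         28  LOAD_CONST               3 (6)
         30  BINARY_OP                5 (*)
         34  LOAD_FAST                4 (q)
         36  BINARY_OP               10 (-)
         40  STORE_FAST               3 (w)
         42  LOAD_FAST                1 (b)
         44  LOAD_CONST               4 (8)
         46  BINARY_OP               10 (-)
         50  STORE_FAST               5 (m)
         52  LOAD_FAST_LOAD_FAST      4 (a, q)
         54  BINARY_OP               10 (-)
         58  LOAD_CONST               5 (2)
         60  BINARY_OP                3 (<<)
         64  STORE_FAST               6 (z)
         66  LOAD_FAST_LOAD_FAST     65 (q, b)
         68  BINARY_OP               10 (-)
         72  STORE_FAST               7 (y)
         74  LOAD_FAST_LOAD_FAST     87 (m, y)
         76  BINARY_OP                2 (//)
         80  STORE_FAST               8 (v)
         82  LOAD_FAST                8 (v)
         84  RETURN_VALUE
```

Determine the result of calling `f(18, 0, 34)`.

LOAD_CONST → push 7. Stack: [7]
STORE_FAST w → w=7. Stack: []
LOAD_FAST w → push 7. Stack: [7]
LOAD_CONST → push 1. Stack: [7, 1]
BINARY_OP | → 7 | 1 = 7. Stack: [7]
LOAD_FAST_LOAD_FAST w,b → push 7,0. Stack: [7, 7, 0]
BINARY_OP - → 7 - 0 = 7. Stack: [7, 7]
BINARY_OP + → 7 + 7 = 14. Stack: [14]
STORE_FAST q → q=14. Stack: []
LOAD_FAST c → push 34. Stack: [34]
LOAD_CONST → push 6. Stack: [34, 6]
BINARY_OP * → 34 * 6 = 204. Stack: [204]
LOAD_FAST q → push 14. Stack: [204, 14]
BINARY_OP - → 204 - 14 = 190. Stack: [190]
STORE_FAST w → w=190. Stack: []
LOAD_FAST b → push 0. Stack: [0]
LOAD_CONST → push 8. Stack: [0, 8]
BINARY_OP - → 0 - 8 = -8. Stack: [-8]
STORE_FAST m → m=-8. Stack: []
LOAD_FAST_LOAD_FAST a,q → push 18,14. Stack: [18, 14]
BINARY_OP - → 18 - 14 = 4. Stack: [4]
LOAD_CONST → push 2. Stack: [4, 2]
BINARY_OP << → 4 << 2 = 16. Stack: [16]
STORE_FAST z → z=16. Stack: []
LOAD_FAST_LOAD_FAST q,b → push 14,0. Stack: [14, 0]
BINARY_OP - → 14 - 0 = 14. Stack: [14]
STORE_FAST y → y=14. Stack: []
LOAD_FAST_LOAD_FAST m,y → push -8,14. Stack: [-8, 14]
BINARY_OP // → -8 // 14 = -1. Stack: [-1]
STORE_FAST v → v=-1. Stack: []
LOAD_FAST v → push -1. Stack: [-1]
RETURN_VALUE → return -1.

-1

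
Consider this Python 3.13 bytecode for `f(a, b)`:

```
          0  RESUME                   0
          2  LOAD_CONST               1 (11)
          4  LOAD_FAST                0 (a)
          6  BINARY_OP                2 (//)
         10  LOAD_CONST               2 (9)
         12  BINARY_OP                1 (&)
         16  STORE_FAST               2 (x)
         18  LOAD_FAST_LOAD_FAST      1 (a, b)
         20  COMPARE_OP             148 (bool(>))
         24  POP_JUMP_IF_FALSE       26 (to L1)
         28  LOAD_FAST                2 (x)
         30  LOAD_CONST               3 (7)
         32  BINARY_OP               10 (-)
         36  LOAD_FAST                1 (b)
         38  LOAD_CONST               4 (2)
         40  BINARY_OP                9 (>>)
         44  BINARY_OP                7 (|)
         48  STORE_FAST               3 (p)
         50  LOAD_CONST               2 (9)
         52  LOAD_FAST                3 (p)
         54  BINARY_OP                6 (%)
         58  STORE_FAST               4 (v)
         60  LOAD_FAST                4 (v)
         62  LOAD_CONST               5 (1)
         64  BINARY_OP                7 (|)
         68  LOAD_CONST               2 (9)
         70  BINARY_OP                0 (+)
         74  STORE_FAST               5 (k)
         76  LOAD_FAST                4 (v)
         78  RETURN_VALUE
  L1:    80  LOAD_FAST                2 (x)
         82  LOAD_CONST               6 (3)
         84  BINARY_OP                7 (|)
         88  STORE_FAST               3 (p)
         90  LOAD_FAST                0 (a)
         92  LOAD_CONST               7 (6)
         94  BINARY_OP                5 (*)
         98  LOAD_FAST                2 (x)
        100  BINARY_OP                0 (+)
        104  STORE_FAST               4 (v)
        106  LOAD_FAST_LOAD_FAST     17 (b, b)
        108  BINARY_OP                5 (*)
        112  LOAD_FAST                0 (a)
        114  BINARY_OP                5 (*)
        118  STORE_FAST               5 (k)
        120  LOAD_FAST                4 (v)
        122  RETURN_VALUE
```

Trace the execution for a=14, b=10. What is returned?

LOAD_CONST → push 11. Stack: [11]
LOAD_FAST a → push 14. Stack: [11, 14]
BINARY_OP // → 11 // 14 = 0. Stack: [0]
LOAD_CONST → push 9. Stack: [0, 9]
BINARY_OP & → 0 & 9 = 0. Stack: [0]
STORE_FAST x → x=0. Stack: []
LOAD_FAST_LOAD_FAST a,b → push 14,10. Stack: [14, 10]
COMPARE_OP bool(>) → 14 vs 10 = True. Stack: [True]
POP_JUMP_IF_FALSE → pop True; no jump. Stack: []
LOAD_FAST x → push 0. Stack: [0]
LOAD_CONST → push 7. Stack: [0, 7]
BINARY_OP - → 0 - 7 = -7. Stack: [-7]
LOAD_FAST b → push 10. Stack: [-7, 10]
LOAD_CONST → push 2. Stack: [-7, 10, 2]
BINARY_OP >> → 10 >> 2 = 2. Stack: [-7, 2]
BINARY_OP | → -7 | 2 = -5. Stack: [-5]
STORE_FAST p → p=-5. Stack: []
LOAD_CONST → push 9. Stack: [9]
LOAD_FAST p → push -5. Stack: [9, -5]
BINARY_OP % → 9 % -5 = -1. Stack: [-1]
STORE_FAST v → v=-1. Stack: []
LOAD_FAST v → push -1. Stack: [-1]
LOAD_CONST → push 1. Stack: [-1, 1]
BINARY_OP | → -1 | 1 = -1. Stack: [-1]
LOAD_CONST → push 9. Stack: [-1, 9]
BINARY_OP + → -1 + 9 = 8. Stack: [8]
STORE_FAST k → k=8. Stack: []
LOAD_FAST v → push -1. Stack: [-1]
RETURN_VALUE → return -1.

-1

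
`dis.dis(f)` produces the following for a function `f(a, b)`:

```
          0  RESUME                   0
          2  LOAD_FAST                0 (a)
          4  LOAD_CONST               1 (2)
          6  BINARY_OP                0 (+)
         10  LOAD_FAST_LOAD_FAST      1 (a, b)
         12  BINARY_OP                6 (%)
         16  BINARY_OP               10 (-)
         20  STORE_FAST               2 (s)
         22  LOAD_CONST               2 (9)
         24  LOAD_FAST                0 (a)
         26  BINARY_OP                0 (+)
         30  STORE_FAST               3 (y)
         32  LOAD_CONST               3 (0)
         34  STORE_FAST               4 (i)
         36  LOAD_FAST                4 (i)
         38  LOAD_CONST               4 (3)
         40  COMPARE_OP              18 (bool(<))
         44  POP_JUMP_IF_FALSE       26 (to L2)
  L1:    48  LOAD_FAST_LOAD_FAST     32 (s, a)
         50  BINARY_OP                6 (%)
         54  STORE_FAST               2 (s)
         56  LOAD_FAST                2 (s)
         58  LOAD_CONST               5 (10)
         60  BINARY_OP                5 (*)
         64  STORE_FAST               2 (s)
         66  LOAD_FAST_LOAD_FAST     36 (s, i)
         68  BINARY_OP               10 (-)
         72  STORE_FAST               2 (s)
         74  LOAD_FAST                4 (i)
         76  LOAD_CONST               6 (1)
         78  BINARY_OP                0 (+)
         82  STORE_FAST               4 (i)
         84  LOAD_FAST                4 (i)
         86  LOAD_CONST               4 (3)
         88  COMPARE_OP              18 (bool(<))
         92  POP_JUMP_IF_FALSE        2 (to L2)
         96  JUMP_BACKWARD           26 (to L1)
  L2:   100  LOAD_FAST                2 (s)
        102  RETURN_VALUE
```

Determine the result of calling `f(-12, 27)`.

LOAD_FAST a → push -12
LOAD_CONST → push 2
BINARY_OP + → -12 + 2 = -10
LOAD_FAST_LOAD_FAST a,b → push -12,27
BINARY_OP % → -12 % 27 = 15
BINARY_OP - → -10 - 15 = -25
STORE_FAST s → s=-25
LOAD_CONST → push 9
LOAD_FAST a → push -12
BINARY_OP + → 9 + -12 = -3
STORE_FAST y → y=-3
LOAD_CONST → push 0
STORE_FAST i → i=0
LOAD_FAST i → push 0
LOAD_CONST → push 3
COMPARE_OP bool(<) → 0 vs 3 = True
POP_JUMP_IF_FALSE → pop True; no jump
LOAD_FAST_LOAD_FAST s,a → push -25,-12
BINARY_OP % → -25 % -12 = -1
STORE_FAST s → s=-1
LOAD_FAST s → push -1
LOAD_CONST → push 10
BINARY_OP * → -1 * 10 = -10
STORE_FAST s → s=-10
LOAD_FAST_LOAD_FAST s,i → push -10,0
BINARY_OP - → -10 - 0 = -10
STORE_FAST s → s=-10
LOAD_FAST i → push 0
LOAD_CONST → push 1
BINARY_OP + → 0 + 1 = 1
STORE_FAST i → i=1
LOAD_FAST i → push 1
LOAD_CONST → push 3
COMPARE_OP bool(<) → 1 vs 3 = True
POP_JUMP_IF_FALSE → pop True; no jump
LOAD_FAST_LOAD_FAST s,a → push -10,-12
BINARY_OP % → -10 % -12 = -10
STORE_FAST s → s=-10
LOAD_FAST s → push -10
LOAD_CONST → push 10
BINARY_OP * → -10 * 10 = -100
STORE_FAST s → s=-100
LOAD_FAST_LOAD_FAST s,i → push -100,1
BINARY_OP - → -100 - 1 = -101
STORE_FAST s → s=-101
LOAD_FAST i → push 1
LOAD_CONST → push 1
BINARY_OP + → 1 + 1 = 2
STORE_FAST i → i=2
LOAD_FAST i → push 2
LOAD_CONST → push 3
COMPARE_OP bool(<) → 2 vs 3 = True
POP_JUMP_IF_FALSE → pop True; no jump
LOAD_FAST_LOAD_FAST s,a → push -101,-12
BINARY_OP % → -101 % -12 = -5
STORE_FAST s → s=-5
LOAD_FAST s → push -5
LOAD_CONST → push 10
BINARY_OP * → -5 * 10 = -50
STORE_FAST s → s=-50
LOAD_FAST_LOAD_FAST s,i → push -50,2
BINARY_OP - → -50 - 2 = -52
STORE_FAST s → s=-52
LOAD_FAST i → push 2
LOAD_CONST → push 1
BINARY_OP + → 2 + 1 = 3
STORE_FAST i → i=3
LOAD_FAST i → push 3
LOAD_CONST → push 3
COMPARE_OP bool(<) → 3 vs 3 = False
POP_JUMP_IF_FALSE → pop False; jump
LOAD_FAST s → push -52
RETURN_VALUE → return -52.

-52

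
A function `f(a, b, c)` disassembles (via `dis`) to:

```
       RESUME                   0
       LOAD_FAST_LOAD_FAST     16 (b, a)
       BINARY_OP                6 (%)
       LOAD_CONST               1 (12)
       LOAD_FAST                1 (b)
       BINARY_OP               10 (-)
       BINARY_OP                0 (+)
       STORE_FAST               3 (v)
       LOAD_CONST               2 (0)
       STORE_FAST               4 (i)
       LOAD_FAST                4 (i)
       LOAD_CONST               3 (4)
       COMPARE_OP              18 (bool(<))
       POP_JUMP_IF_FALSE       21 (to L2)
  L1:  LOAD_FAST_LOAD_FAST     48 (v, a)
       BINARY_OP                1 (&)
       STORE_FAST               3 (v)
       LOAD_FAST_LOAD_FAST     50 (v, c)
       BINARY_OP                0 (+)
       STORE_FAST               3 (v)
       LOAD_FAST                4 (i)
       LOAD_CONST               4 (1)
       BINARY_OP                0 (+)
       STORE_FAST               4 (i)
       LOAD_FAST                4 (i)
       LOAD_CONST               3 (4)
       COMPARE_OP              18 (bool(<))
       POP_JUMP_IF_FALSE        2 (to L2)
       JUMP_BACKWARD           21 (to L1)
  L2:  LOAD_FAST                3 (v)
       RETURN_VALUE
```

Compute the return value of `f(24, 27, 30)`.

54

LOAD_FAST_LOAD_FAST b,a → push 27,24
BINARY_OP % → 27 % 24 = 3
LOAD_CONST → push 12
LOAD_FAST b → push 27
BINARY_OP - → 12 - 27 = -15
BINARY_OP + → 3 + -15 = -12
STORE_FAST v → v=-12
LOAD_CONST → push 0
STORE_FAST i → i=0
LOAD_FAST i → push 0
LOAD_CONST → push 4
COMPARE_OP bool(<) → 0 vs 4 = True
POP_JUMP_IF_FALSE → pop True; no jump
LOAD_FAST_LOAD_FAST v,a → push -12,24
BINARY_OP & → -12 & 24 = 16
STORE_FAST v → v=16
LOAD_FAST_LOAD_FAST v,c → push 16,30
BINARY_OP + → 16 + 30 = 46
STORE_FAST v → v=46
LOAD_FAST i → push 0
LOAD_CONST → push 1
BINARY_OP + → 0 + 1 = 1
STORE_FAST i → i=1
LOAD_FAST i → push 1
LOAD_CONST → push 4
COMPARE_OP bool(<) → 1 vs 4 = True
POP_JUMP_IF_FALSE → pop True; no jump
LOAD_FAST_LOAD_FAST v,a → push 46,24
BINARY_OP & → 46 & 24 = 8
STORE_FAST v → v=8
LOAD_FAST_LOAD_FAST v,c → push 8,30
BINARY_OP + → 8 + 30 = 38
STORE_FAST v → v=38
LOAD_FAST i → push 1
LOAD_CONST → push 1
BINARY_OP + → 1 + 1 = 2
STORE_FAST i → i=2
LOAD_FAST i → push 2
LOAD_CONST → push 4
COMPARE_OP bool(<) → 2 vs 4 = True
POP_JUMP_IF_FALSE → pop True; no jump
LOAD_FAST_LOAD_FAST v,a → push 38,24
BINARY_OP & → 38 & 24 = 0
STORE_FAST v → v=0
LOAD_FAST_LOAD_FAST v,c → push 0,30
BINARY_OP + → 0 + 30 = 30
STORE_FAST v → v=30
LOAD_FAST i → push 2
LOAD_CONST → push 1
BINARY_OP + → 2 + 1 = 3
STORE_FAST i → i=3
LOAD_FAST i → push 3
LOAD_CONST → push 4
COMPARE_OP bool(<) → 3 vs 4 = True
POP_JUMP_IF_FALSE → pop True; no jump
LOAD_FAST_LOAD_FAST v,a → push 30,24
BINARY_OP & → 30 & 24 = 24
STORE_FAST v → v=24
LOAD_FAST_LOAD_FAST v,c → push 24,30
BINARY_OP + → 24 + 30 = 54
STORE_FAST v → v=54
LOAD_FAST i → push 3
LOAD_CONST → push 1
BINARY_OP + → 3 + 1 = 4
STORE_FAST i → i=4
LOAD_FAST i → push 4
LOAD_CONST → push 4
COMPARE_OP bool(<) → 4 vs 4 = False
POP_JUMP_IF_FALSE → pop False; jump
LOAD_FAST v → push 54
RETURN_VALUE → return 54.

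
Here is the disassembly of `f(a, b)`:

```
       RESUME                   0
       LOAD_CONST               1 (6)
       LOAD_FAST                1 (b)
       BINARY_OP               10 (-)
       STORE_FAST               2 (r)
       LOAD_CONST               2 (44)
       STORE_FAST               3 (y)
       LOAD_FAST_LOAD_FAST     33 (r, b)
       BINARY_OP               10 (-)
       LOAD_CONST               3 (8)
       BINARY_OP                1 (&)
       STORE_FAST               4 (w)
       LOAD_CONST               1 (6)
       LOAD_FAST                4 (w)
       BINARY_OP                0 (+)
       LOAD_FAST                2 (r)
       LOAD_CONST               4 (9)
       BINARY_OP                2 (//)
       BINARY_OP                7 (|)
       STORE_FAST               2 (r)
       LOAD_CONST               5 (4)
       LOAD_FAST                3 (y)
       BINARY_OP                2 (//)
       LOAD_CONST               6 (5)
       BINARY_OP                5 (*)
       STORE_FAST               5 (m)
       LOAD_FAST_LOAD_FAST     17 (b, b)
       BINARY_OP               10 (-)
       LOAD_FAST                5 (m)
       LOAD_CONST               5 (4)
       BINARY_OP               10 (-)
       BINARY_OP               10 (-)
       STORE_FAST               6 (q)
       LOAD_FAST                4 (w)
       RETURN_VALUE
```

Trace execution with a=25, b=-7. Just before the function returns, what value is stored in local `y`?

44

LOAD_CONST → push 6. Stack: [6]
LOAD_FAST b → push -7. Stack: [6, -7]
BINARY_OP - → 6 - -7 = 13. Stack: [13]
STORE_FAST r → r=13. Stack: []
LOAD_CONST → push 44. Stack: [44]
STORE_FAST y → y=44. Stack: []
LOAD_FAST_LOAD_FAST r,b → push 13,-7. Stack: [13, -7]
BINARY_OP - → 13 - -7 = 20. Stack: [20]
LOAD_CONST → push 8. Stack: [20, 8]
BINARY_OP & → 20 & 8 = 0. Stack: [0]
STORE_FAST w → w=0. Stack: []
LOAD_CONST → push 6. Stack: [6]
LOAD_FAST w → push 0. Stack: [6, 0]
BINARY_OP + → 6 + 0 = 6. Stack: [6]
LOAD_FAST r → push 13. Stack: [6, 13]
LOAD_CONST → push 9. Stack: [6, 13, 9]
BINARY_OP // → 13 // 9 = 1. Stack: [6, 1]
BINARY_OP | → 6 | 1 = 7. Stack: [7]
STORE_FAST r → r=7. Stack: []
LOAD_CONST → push 4. Stack: [4]
LOAD_FAST y → push 44. Stack: [4, 44]
BINARY_OP // → 4 // 44 = 0. Stack: [0]
LOAD_CONST → push 5. Stack: [0, 5]
BINARY_OP * → 0 * 5 = 0. Stack: [0]
STORE_FAST m → m=0. Stack: []
LOAD_FAST_LOAD_FAST b,b → push -7,-7. Stack: [-7, -7]
BINARY_OP - → -7 - -7 = 0. Stack: [0]
LOAD_FAST m → push 0. Stack: [0, 0]
LOAD_CONST → push 4. Stack: [0, 0, 4]
BINARY_OP - → 0 - 4 = -4. Stack: [0, -4]
BINARY_OP - → 0 - -4 = 4. Stack: [4]
STORE_FAST q → q=4. Stack: []
LOAD_FAST w → push 0. Stack: [0]
RETURN_VALUE → return 0.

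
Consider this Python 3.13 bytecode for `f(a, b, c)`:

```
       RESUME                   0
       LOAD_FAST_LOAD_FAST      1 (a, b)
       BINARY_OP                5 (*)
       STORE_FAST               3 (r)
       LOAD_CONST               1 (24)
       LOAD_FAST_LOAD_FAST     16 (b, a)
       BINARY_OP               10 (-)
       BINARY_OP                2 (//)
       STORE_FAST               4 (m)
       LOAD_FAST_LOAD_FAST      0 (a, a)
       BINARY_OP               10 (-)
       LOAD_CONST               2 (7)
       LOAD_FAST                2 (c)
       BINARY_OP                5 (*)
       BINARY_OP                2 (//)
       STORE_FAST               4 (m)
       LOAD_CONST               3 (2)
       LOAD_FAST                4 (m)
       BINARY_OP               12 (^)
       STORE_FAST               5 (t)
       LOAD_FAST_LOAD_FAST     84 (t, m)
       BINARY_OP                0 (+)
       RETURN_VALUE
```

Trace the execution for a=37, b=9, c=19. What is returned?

2

LOAD_FAST_LOAD_FAST a,b → push 37,9. Stack: [37, 9]
BINARY_OP * → 37 * 9 = 333. Stack: [333]
STORE_FAST r → r=333. Stack: []
LOAD_CONST → push 24. Stack: [24]
LOAD_FAST_LOAD_FAST b,a → push 9,37. Stack: [24, 9, 37]
BINARY_OP - → 9 - 37 = -28. Stack: [24, -28]
BINARY_OP // → 24 // -28 = -1. Stack: [-1]
STORE_FAST m → m=-1. Stack: []
LOAD_FAST_LOAD_FAST a,a → push 37,37. Stack: [37, 37]
BINARY_OP - → 37 - 37 = 0. Stack: [0]
LOAD_CONST → push 7. Stack: [0, 7]
LOAD_FAST c → push 19. Stack: [0, 7, 19]
BINARY_OP * → 7 * 19 = 133. Stack: [0, 133]
BINARY_OP // → 0 // 133 = 0. Stack: [0]
STORE_FAST m → m=0. Stack: []
LOAD_CONST → push 2. Stack: [2]
LOAD_FAST m → push 0. Stack: [2, 0]
BINARY_OP ^ → 2 ^ 0 = 2. Stack: [2]
STORE_FAST t → t=2. Stack: []
LOAD_FAST_LOAD_FAST t,m → push 2,0. Stack: [2, 0]
BINARY_OP + → 2 + 0 = 2. Stack: [2]
RETURN_VALUE → return 2.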